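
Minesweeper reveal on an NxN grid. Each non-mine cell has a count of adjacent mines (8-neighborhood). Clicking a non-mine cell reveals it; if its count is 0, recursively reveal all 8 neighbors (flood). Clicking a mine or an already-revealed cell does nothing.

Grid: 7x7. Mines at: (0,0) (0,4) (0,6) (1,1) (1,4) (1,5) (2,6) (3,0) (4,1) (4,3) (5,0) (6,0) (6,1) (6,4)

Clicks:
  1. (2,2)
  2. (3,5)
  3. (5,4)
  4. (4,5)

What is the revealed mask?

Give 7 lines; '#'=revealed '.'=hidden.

Click 1 (2,2) count=1: revealed 1 new [(2,2)] -> total=1
Click 2 (3,5) count=1: revealed 1 new [(3,5)] -> total=2
Click 3 (5,4) count=2: revealed 1 new [(5,4)] -> total=3
Click 4 (4,5) count=0: revealed 9 new [(3,4) (3,6) (4,4) (4,5) (4,6) (5,5) (5,6) (6,5) (6,6)] -> total=12

Answer: .......
.......
..#....
....###
....###
....###
.....##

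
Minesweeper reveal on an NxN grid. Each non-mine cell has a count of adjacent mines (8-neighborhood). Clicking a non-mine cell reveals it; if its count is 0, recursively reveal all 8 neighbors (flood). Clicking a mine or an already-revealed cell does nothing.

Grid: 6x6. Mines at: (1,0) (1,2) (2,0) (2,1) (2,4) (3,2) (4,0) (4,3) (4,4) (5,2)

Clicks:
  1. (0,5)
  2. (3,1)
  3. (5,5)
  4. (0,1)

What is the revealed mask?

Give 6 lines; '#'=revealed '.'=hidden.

Answer: .#.###
...###
......
.#....
......
.....#

Derivation:
Click 1 (0,5) count=0: revealed 6 new [(0,3) (0,4) (0,5) (1,3) (1,4) (1,5)] -> total=6
Click 2 (3,1) count=4: revealed 1 new [(3,1)] -> total=7
Click 3 (5,5) count=1: revealed 1 new [(5,5)] -> total=8
Click 4 (0,1) count=2: revealed 1 new [(0,1)] -> total=9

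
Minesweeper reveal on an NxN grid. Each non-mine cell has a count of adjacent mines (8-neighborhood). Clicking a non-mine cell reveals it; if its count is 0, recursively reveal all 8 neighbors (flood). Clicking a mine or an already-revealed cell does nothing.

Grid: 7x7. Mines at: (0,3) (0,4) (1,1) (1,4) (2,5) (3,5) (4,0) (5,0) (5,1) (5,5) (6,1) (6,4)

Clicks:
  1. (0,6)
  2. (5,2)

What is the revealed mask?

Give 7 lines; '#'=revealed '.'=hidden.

Answer: .....##
.....##
.......
.......
.......
..#....
.......

Derivation:
Click 1 (0,6) count=0: revealed 4 new [(0,5) (0,6) (1,5) (1,6)] -> total=4
Click 2 (5,2) count=2: revealed 1 new [(5,2)] -> total=5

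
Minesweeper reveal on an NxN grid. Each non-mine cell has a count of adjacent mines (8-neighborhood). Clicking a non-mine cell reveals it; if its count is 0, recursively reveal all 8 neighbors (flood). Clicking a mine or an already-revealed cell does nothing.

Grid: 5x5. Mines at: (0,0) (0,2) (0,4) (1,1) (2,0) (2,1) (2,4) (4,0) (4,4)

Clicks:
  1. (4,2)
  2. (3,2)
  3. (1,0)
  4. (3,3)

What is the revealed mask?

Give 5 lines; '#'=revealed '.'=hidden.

Answer: .....
#....
.....
.###.
.###.

Derivation:
Click 1 (4,2) count=0: revealed 6 new [(3,1) (3,2) (3,3) (4,1) (4,2) (4,3)] -> total=6
Click 2 (3,2) count=1: revealed 0 new [(none)] -> total=6
Click 3 (1,0) count=4: revealed 1 new [(1,0)] -> total=7
Click 4 (3,3) count=2: revealed 0 new [(none)] -> total=7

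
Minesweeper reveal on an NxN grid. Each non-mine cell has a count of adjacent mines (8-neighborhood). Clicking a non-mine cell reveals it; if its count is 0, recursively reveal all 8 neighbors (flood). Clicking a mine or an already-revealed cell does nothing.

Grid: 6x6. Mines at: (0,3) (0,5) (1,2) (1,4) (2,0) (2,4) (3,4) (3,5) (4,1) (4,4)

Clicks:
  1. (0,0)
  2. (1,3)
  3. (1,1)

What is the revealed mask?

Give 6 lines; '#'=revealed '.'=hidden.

Answer: ##....
##.#..
......
......
......
......

Derivation:
Click 1 (0,0) count=0: revealed 4 new [(0,0) (0,1) (1,0) (1,1)] -> total=4
Click 2 (1,3) count=4: revealed 1 new [(1,3)] -> total=5
Click 3 (1,1) count=2: revealed 0 new [(none)] -> total=5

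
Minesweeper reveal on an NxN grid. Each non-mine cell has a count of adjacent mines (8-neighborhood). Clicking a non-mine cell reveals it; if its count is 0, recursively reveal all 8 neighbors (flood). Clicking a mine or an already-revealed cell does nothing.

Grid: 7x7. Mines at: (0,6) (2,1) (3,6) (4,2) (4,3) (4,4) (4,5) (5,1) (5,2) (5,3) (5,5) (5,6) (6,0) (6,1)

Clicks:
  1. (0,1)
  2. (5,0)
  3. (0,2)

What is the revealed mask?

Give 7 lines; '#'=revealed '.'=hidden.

Click 1 (0,1) count=0: revealed 20 new [(0,0) (0,1) (0,2) (0,3) (0,4) (0,5) (1,0) (1,1) (1,2) (1,3) (1,4) (1,5) (2,2) (2,3) (2,4) (2,5) (3,2) (3,3) (3,4) (3,5)] -> total=20
Click 2 (5,0) count=3: revealed 1 new [(5,0)] -> total=21
Click 3 (0,2) count=0: revealed 0 new [(none)] -> total=21

Answer: ######.
######.
..####.
..####.
.......
#......
.......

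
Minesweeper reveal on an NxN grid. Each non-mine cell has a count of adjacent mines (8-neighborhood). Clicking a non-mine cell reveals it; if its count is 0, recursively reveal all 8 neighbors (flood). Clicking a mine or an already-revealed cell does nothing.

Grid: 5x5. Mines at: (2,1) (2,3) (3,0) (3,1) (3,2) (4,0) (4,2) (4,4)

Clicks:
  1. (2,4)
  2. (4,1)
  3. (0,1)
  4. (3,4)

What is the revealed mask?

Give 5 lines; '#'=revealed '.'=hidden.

Answer: #####
#####
....#
....#
.#...

Derivation:
Click 1 (2,4) count=1: revealed 1 new [(2,4)] -> total=1
Click 2 (4,1) count=5: revealed 1 new [(4,1)] -> total=2
Click 3 (0,1) count=0: revealed 10 new [(0,0) (0,1) (0,2) (0,3) (0,4) (1,0) (1,1) (1,2) (1,3) (1,4)] -> total=12
Click 4 (3,4) count=2: revealed 1 new [(3,4)] -> total=13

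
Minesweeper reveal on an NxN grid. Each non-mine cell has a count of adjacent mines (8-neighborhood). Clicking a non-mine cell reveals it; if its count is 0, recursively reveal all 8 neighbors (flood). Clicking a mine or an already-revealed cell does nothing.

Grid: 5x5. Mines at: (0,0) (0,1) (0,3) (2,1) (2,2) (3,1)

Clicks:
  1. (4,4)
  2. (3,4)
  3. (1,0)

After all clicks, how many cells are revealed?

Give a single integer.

Answer: 11

Derivation:
Click 1 (4,4) count=0: revealed 10 new [(1,3) (1,4) (2,3) (2,4) (3,2) (3,3) (3,4) (4,2) (4,3) (4,4)] -> total=10
Click 2 (3,4) count=0: revealed 0 new [(none)] -> total=10
Click 3 (1,0) count=3: revealed 1 new [(1,0)] -> total=11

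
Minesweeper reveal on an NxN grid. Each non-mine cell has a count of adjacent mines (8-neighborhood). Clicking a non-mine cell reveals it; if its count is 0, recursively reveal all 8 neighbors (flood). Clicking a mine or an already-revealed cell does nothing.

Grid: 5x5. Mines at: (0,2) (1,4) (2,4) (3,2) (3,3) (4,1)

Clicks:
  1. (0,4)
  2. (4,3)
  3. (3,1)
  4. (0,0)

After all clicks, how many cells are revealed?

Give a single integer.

Answer: 10

Derivation:
Click 1 (0,4) count=1: revealed 1 new [(0,4)] -> total=1
Click 2 (4,3) count=2: revealed 1 new [(4,3)] -> total=2
Click 3 (3,1) count=2: revealed 1 new [(3,1)] -> total=3
Click 4 (0,0) count=0: revealed 7 new [(0,0) (0,1) (1,0) (1,1) (2,0) (2,1) (3,0)] -> total=10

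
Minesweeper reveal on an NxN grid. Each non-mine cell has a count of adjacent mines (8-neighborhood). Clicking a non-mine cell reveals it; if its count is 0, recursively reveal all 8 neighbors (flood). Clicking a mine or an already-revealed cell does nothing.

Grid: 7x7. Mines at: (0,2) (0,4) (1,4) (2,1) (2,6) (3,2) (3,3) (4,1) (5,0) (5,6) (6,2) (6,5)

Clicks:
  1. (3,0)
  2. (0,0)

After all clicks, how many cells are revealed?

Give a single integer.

Answer: 5

Derivation:
Click 1 (3,0) count=2: revealed 1 new [(3,0)] -> total=1
Click 2 (0,0) count=0: revealed 4 new [(0,0) (0,1) (1,0) (1,1)] -> total=5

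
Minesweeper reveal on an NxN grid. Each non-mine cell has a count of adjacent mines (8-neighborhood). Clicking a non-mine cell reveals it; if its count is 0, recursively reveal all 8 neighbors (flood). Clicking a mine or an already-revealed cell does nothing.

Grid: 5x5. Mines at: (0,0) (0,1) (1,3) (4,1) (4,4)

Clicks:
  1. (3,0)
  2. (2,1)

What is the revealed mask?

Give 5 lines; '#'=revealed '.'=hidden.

Click 1 (3,0) count=1: revealed 1 new [(3,0)] -> total=1
Click 2 (2,1) count=0: revealed 8 new [(1,0) (1,1) (1,2) (2,0) (2,1) (2,2) (3,1) (3,2)] -> total=9

Answer: .....
###..
###..
###..
.....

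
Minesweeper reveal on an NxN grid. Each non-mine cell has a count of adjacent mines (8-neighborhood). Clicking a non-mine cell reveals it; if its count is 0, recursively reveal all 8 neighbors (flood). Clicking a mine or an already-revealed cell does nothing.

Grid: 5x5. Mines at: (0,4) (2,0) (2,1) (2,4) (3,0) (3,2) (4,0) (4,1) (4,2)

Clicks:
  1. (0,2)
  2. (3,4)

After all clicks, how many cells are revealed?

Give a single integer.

Answer: 9

Derivation:
Click 1 (0,2) count=0: revealed 8 new [(0,0) (0,1) (0,2) (0,3) (1,0) (1,1) (1,2) (1,3)] -> total=8
Click 2 (3,4) count=1: revealed 1 new [(3,4)] -> total=9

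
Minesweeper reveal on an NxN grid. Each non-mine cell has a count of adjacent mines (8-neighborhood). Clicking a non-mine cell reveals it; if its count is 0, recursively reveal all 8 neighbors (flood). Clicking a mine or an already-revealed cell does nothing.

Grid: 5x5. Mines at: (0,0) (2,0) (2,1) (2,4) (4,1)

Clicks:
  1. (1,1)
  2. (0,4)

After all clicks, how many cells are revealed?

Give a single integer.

Click 1 (1,1) count=3: revealed 1 new [(1,1)] -> total=1
Click 2 (0,4) count=0: revealed 7 new [(0,1) (0,2) (0,3) (0,4) (1,2) (1,3) (1,4)] -> total=8

Answer: 8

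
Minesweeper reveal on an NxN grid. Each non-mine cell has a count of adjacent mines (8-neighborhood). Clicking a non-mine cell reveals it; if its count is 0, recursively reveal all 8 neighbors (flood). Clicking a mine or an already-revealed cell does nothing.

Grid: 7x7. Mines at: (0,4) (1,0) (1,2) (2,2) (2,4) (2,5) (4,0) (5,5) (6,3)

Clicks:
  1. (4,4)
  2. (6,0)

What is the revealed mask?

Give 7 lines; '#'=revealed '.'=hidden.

Click 1 (4,4) count=1: revealed 1 new [(4,4)] -> total=1
Click 2 (6,0) count=0: revealed 6 new [(5,0) (5,1) (5,2) (6,0) (6,1) (6,2)] -> total=7

Answer: .......
.......
.......
.......
....#..
###....
###....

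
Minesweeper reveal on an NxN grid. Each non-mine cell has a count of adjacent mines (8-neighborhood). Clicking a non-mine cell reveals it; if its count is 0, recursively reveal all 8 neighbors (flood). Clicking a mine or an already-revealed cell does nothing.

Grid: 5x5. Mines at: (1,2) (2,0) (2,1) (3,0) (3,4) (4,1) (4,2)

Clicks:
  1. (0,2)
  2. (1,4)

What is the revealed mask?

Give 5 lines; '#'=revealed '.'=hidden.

Answer: ..###
...##
...##
.....
.....

Derivation:
Click 1 (0,2) count=1: revealed 1 new [(0,2)] -> total=1
Click 2 (1,4) count=0: revealed 6 new [(0,3) (0,4) (1,3) (1,4) (2,3) (2,4)] -> total=7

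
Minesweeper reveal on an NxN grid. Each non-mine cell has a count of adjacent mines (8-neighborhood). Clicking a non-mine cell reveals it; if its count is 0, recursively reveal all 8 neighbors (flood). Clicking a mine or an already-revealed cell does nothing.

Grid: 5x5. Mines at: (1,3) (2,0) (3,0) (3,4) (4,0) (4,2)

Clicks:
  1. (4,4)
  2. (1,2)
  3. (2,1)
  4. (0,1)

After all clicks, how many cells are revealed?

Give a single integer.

Click 1 (4,4) count=1: revealed 1 new [(4,4)] -> total=1
Click 2 (1,2) count=1: revealed 1 new [(1,2)] -> total=2
Click 3 (2,1) count=2: revealed 1 new [(2,1)] -> total=3
Click 4 (0,1) count=0: revealed 5 new [(0,0) (0,1) (0,2) (1,0) (1,1)] -> total=8

Answer: 8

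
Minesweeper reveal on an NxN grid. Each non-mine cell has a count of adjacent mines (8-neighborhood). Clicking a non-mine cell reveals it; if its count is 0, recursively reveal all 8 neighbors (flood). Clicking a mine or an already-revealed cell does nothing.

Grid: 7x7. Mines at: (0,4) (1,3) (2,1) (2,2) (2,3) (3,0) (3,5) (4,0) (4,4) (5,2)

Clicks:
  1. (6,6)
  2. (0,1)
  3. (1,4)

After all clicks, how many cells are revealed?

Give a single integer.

Click 1 (6,6) count=0: revealed 10 new [(4,5) (4,6) (5,3) (5,4) (5,5) (5,6) (6,3) (6,4) (6,5) (6,6)] -> total=10
Click 2 (0,1) count=0: revealed 6 new [(0,0) (0,1) (0,2) (1,0) (1,1) (1,2)] -> total=16
Click 3 (1,4) count=3: revealed 1 new [(1,4)] -> total=17

Answer: 17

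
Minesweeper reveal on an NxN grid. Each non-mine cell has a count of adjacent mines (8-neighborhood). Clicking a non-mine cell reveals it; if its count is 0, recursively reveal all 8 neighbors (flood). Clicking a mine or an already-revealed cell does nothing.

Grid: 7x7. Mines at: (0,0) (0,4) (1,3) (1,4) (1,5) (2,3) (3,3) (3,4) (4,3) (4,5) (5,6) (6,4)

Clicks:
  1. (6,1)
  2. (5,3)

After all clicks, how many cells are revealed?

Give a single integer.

Click 1 (6,1) count=0: revealed 20 new [(1,0) (1,1) (1,2) (2,0) (2,1) (2,2) (3,0) (3,1) (3,2) (4,0) (4,1) (4,2) (5,0) (5,1) (5,2) (5,3) (6,0) (6,1) (6,2) (6,3)] -> total=20
Click 2 (5,3) count=2: revealed 0 new [(none)] -> total=20

Answer: 20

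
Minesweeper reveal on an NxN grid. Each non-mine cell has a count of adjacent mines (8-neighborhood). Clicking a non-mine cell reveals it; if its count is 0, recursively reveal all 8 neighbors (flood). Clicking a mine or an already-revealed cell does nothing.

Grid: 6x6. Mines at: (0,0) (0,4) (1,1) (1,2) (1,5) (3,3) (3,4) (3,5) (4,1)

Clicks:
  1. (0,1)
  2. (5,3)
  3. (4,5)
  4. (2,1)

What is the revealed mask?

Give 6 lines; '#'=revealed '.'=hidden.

Answer: .#....
......
.#....
......
..####
..####

Derivation:
Click 1 (0,1) count=3: revealed 1 new [(0,1)] -> total=1
Click 2 (5,3) count=0: revealed 8 new [(4,2) (4,3) (4,4) (4,5) (5,2) (5,3) (5,4) (5,5)] -> total=9
Click 3 (4,5) count=2: revealed 0 new [(none)] -> total=9
Click 4 (2,1) count=2: revealed 1 new [(2,1)] -> total=10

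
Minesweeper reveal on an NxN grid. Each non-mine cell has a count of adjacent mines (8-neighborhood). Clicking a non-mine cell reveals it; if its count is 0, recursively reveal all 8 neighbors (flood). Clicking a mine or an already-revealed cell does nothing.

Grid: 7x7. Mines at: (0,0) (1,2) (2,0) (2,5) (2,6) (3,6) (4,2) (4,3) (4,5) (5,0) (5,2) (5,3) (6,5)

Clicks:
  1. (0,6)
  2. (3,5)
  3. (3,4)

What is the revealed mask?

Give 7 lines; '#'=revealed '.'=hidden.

Click 1 (0,6) count=0: revealed 8 new [(0,3) (0,4) (0,5) (0,6) (1,3) (1,4) (1,5) (1,6)] -> total=8
Click 2 (3,5) count=4: revealed 1 new [(3,5)] -> total=9
Click 3 (3,4) count=3: revealed 1 new [(3,4)] -> total=10

Answer: ...####
...####
.......
....##.
.......
.......
.......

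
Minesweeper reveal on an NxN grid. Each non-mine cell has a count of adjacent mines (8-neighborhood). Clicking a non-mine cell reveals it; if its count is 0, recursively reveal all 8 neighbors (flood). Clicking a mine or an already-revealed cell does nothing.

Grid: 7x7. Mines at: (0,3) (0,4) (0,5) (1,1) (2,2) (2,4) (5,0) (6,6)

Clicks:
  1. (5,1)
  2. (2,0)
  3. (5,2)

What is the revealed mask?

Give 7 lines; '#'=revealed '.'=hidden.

Answer: .......
.....##
#....##
.######
.######
.######
.#####.

Derivation:
Click 1 (5,1) count=1: revealed 1 new [(5,1)] -> total=1
Click 2 (2,0) count=1: revealed 1 new [(2,0)] -> total=2
Click 3 (5,2) count=0: revealed 26 new [(1,5) (1,6) (2,5) (2,6) (3,1) (3,2) (3,3) (3,4) (3,5) (3,6) (4,1) (4,2) (4,3) (4,4) (4,5) (4,6) (5,2) (5,3) (5,4) (5,5) (5,6) (6,1) (6,2) (6,3) (6,4) (6,5)] -> total=28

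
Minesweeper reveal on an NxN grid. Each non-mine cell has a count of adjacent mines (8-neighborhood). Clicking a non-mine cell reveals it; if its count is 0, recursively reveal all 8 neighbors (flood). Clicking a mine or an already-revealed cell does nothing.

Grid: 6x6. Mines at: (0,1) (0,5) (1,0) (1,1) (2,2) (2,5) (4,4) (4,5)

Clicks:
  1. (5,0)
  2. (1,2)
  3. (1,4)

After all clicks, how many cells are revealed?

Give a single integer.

Click 1 (5,0) count=0: revealed 14 new [(2,0) (2,1) (3,0) (3,1) (3,2) (3,3) (4,0) (4,1) (4,2) (4,3) (5,0) (5,1) (5,2) (5,3)] -> total=14
Click 2 (1,2) count=3: revealed 1 new [(1,2)] -> total=15
Click 3 (1,4) count=2: revealed 1 new [(1,4)] -> total=16

Answer: 16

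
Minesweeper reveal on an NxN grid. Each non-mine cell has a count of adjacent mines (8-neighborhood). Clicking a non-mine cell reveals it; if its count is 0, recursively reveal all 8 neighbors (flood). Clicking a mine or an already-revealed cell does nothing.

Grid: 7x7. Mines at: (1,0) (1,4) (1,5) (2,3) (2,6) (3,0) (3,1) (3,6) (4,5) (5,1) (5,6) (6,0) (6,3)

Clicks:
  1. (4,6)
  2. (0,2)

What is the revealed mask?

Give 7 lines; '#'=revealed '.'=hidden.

Answer: .###...
.###...
.......
.......
......#
.......
.......

Derivation:
Click 1 (4,6) count=3: revealed 1 new [(4,6)] -> total=1
Click 2 (0,2) count=0: revealed 6 new [(0,1) (0,2) (0,3) (1,1) (1,2) (1,3)] -> total=7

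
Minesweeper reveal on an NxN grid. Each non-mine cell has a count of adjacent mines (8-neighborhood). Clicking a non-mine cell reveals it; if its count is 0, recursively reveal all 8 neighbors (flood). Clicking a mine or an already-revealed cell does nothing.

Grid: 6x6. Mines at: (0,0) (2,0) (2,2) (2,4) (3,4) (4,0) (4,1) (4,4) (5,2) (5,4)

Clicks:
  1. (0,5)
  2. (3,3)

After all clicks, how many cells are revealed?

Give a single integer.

Answer: 11

Derivation:
Click 1 (0,5) count=0: revealed 10 new [(0,1) (0,2) (0,3) (0,4) (0,5) (1,1) (1,2) (1,3) (1,4) (1,5)] -> total=10
Click 2 (3,3) count=4: revealed 1 new [(3,3)] -> total=11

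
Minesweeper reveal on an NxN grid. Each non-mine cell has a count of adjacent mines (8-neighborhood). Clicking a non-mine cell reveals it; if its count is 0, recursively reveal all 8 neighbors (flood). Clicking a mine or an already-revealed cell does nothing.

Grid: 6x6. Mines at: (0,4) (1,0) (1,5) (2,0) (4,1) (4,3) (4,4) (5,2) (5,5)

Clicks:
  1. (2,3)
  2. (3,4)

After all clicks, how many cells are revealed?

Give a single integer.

Click 1 (2,3) count=0: revealed 15 new [(0,1) (0,2) (0,3) (1,1) (1,2) (1,3) (1,4) (2,1) (2,2) (2,3) (2,4) (3,1) (3,2) (3,3) (3,4)] -> total=15
Click 2 (3,4) count=2: revealed 0 new [(none)] -> total=15

Answer: 15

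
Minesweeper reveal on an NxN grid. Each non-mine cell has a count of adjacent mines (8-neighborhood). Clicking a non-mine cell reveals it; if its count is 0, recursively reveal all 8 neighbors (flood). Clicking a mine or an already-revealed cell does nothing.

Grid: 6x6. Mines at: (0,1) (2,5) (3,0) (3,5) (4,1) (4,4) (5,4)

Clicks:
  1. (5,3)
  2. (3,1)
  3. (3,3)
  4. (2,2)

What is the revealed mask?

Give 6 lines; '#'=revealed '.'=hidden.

Answer: ..####
.#####
.####.
.####.
......
...#..

Derivation:
Click 1 (5,3) count=2: revealed 1 new [(5,3)] -> total=1
Click 2 (3,1) count=2: revealed 1 new [(3,1)] -> total=2
Click 3 (3,3) count=1: revealed 1 new [(3,3)] -> total=3
Click 4 (2,2) count=0: revealed 15 new [(0,2) (0,3) (0,4) (0,5) (1,1) (1,2) (1,3) (1,4) (1,5) (2,1) (2,2) (2,3) (2,4) (3,2) (3,4)] -> total=18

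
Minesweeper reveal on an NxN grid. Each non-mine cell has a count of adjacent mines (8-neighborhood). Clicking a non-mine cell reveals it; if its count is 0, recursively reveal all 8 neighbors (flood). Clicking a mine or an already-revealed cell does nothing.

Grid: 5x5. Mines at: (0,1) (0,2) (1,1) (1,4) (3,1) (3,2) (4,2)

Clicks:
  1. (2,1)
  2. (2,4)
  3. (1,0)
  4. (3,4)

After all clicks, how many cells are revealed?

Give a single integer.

Click 1 (2,1) count=3: revealed 1 new [(2,1)] -> total=1
Click 2 (2,4) count=1: revealed 1 new [(2,4)] -> total=2
Click 3 (1,0) count=2: revealed 1 new [(1,0)] -> total=3
Click 4 (3,4) count=0: revealed 5 new [(2,3) (3,3) (3,4) (4,3) (4,4)] -> total=8

Answer: 8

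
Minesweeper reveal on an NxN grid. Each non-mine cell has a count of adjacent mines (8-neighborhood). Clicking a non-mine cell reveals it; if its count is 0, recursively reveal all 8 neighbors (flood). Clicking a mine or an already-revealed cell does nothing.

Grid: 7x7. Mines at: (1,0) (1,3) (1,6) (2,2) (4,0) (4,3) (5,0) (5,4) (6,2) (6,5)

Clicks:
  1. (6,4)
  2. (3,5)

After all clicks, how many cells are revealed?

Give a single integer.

Answer: 12

Derivation:
Click 1 (6,4) count=2: revealed 1 new [(6,4)] -> total=1
Click 2 (3,5) count=0: revealed 11 new [(2,4) (2,5) (2,6) (3,4) (3,5) (3,6) (4,4) (4,5) (4,6) (5,5) (5,6)] -> total=12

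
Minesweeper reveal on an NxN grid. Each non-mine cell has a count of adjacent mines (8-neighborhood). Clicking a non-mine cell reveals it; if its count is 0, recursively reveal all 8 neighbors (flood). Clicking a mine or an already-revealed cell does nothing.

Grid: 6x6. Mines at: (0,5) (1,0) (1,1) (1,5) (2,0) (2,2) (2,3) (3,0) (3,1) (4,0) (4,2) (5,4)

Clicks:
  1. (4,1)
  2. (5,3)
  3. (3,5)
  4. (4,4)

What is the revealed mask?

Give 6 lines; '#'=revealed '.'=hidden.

Answer: ......
......
....##
....##
.#..##
...#..

Derivation:
Click 1 (4,1) count=4: revealed 1 new [(4,1)] -> total=1
Click 2 (5,3) count=2: revealed 1 new [(5,3)] -> total=2
Click 3 (3,5) count=0: revealed 6 new [(2,4) (2,5) (3,4) (3,5) (4,4) (4,5)] -> total=8
Click 4 (4,4) count=1: revealed 0 new [(none)] -> total=8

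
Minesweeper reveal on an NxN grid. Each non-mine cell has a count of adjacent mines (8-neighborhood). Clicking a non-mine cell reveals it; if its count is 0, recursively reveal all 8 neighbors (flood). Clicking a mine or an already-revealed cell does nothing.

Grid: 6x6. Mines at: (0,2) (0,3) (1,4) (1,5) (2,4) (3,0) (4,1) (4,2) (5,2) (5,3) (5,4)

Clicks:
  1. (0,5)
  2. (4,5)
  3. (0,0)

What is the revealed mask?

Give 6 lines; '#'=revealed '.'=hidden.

Click 1 (0,5) count=2: revealed 1 new [(0,5)] -> total=1
Click 2 (4,5) count=1: revealed 1 new [(4,5)] -> total=2
Click 3 (0,0) count=0: revealed 6 new [(0,0) (0,1) (1,0) (1,1) (2,0) (2,1)] -> total=8

Answer: ##...#
##....
##....
......
.....#
......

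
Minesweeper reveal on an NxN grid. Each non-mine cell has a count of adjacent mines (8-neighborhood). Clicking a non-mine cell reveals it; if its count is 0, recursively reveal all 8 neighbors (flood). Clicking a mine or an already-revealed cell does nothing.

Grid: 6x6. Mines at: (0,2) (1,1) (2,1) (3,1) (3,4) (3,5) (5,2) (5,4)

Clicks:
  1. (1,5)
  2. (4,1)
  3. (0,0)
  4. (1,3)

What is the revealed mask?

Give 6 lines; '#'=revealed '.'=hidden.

Click 1 (1,5) count=0: revealed 9 new [(0,3) (0,4) (0,5) (1,3) (1,4) (1,5) (2,3) (2,4) (2,5)] -> total=9
Click 2 (4,1) count=2: revealed 1 new [(4,1)] -> total=10
Click 3 (0,0) count=1: revealed 1 new [(0,0)] -> total=11
Click 4 (1,3) count=1: revealed 0 new [(none)] -> total=11

Answer: #..###
...###
...###
......
.#....
......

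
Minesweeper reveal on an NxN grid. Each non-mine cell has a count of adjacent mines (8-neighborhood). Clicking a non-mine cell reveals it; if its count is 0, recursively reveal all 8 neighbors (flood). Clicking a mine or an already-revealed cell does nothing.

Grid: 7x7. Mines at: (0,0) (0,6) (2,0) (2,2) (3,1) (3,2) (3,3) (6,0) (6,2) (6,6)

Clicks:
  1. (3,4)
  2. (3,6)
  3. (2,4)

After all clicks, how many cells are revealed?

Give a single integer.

Answer: 29

Derivation:
Click 1 (3,4) count=1: revealed 1 new [(3,4)] -> total=1
Click 2 (3,6) count=0: revealed 28 new [(0,1) (0,2) (0,3) (0,4) (0,5) (1,1) (1,2) (1,3) (1,4) (1,5) (1,6) (2,3) (2,4) (2,5) (2,6) (3,5) (3,6) (4,3) (4,4) (4,5) (4,6) (5,3) (5,4) (5,5) (5,6) (6,3) (6,4) (6,5)] -> total=29
Click 3 (2,4) count=1: revealed 0 new [(none)] -> total=29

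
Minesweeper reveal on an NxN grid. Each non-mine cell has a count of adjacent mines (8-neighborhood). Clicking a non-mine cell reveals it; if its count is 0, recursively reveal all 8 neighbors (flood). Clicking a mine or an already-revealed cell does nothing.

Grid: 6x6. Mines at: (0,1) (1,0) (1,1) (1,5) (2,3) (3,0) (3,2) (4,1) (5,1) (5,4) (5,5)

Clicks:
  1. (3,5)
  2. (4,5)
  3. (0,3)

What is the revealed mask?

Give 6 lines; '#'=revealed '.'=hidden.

Answer: ..###.
..###.
....##
....##
....##
......

Derivation:
Click 1 (3,5) count=0: revealed 6 new [(2,4) (2,5) (3,4) (3,5) (4,4) (4,5)] -> total=6
Click 2 (4,5) count=2: revealed 0 new [(none)] -> total=6
Click 3 (0,3) count=0: revealed 6 new [(0,2) (0,3) (0,4) (1,2) (1,3) (1,4)] -> total=12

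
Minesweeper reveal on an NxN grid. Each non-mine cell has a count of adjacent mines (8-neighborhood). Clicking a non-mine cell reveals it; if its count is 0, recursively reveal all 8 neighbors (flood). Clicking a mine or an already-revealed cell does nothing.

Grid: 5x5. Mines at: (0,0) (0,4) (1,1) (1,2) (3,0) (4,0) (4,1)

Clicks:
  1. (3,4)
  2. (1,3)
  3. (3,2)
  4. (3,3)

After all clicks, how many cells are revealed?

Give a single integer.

Click 1 (3,4) count=0: revealed 11 new [(1,3) (1,4) (2,2) (2,3) (2,4) (3,2) (3,3) (3,4) (4,2) (4,3) (4,4)] -> total=11
Click 2 (1,3) count=2: revealed 0 new [(none)] -> total=11
Click 3 (3,2) count=1: revealed 0 new [(none)] -> total=11
Click 4 (3,3) count=0: revealed 0 new [(none)] -> total=11

Answer: 11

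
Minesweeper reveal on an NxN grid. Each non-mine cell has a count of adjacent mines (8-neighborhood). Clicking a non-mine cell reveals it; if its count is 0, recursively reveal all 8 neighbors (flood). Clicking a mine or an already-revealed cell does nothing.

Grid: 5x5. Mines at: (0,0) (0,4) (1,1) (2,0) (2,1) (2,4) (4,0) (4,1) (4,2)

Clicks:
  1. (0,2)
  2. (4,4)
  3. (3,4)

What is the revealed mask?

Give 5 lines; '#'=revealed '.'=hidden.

Answer: ..#..
.....
.....
...##
...##

Derivation:
Click 1 (0,2) count=1: revealed 1 new [(0,2)] -> total=1
Click 2 (4,4) count=0: revealed 4 new [(3,3) (3,4) (4,3) (4,4)] -> total=5
Click 3 (3,4) count=1: revealed 0 new [(none)] -> total=5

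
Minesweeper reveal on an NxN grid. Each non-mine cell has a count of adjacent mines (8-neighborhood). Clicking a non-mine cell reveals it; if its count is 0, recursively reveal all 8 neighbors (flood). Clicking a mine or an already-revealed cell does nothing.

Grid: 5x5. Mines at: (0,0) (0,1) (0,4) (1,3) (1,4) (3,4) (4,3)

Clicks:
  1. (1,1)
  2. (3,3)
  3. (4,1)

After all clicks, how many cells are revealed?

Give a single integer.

Answer: 13

Derivation:
Click 1 (1,1) count=2: revealed 1 new [(1,1)] -> total=1
Click 2 (3,3) count=2: revealed 1 new [(3,3)] -> total=2
Click 3 (4,1) count=0: revealed 11 new [(1,0) (1,2) (2,0) (2,1) (2,2) (3,0) (3,1) (3,2) (4,0) (4,1) (4,2)] -> total=13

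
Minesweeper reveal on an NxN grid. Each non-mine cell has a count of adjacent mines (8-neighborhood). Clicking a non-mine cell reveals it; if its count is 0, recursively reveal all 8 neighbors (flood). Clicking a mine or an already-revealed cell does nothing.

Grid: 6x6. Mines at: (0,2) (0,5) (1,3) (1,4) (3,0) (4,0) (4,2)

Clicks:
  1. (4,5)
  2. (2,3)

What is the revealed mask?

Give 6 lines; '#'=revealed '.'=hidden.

Answer: ......
......
...###
...###
...###
...###

Derivation:
Click 1 (4,5) count=0: revealed 12 new [(2,3) (2,4) (2,5) (3,3) (3,4) (3,5) (4,3) (4,4) (4,5) (5,3) (5,4) (5,5)] -> total=12
Click 2 (2,3) count=2: revealed 0 new [(none)] -> total=12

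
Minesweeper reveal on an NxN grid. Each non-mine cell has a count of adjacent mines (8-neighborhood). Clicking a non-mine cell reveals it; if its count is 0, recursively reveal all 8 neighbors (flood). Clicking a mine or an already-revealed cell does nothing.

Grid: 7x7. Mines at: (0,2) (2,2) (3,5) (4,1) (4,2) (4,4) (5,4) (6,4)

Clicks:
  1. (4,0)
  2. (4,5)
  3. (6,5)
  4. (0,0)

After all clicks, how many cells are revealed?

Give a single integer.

Click 1 (4,0) count=1: revealed 1 new [(4,0)] -> total=1
Click 2 (4,5) count=3: revealed 1 new [(4,5)] -> total=2
Click 3 (6,5) count=2: revealed 1 new [(6,5)] -> total=3
Click 4 (0,0) count=0: revealed 8 new [(0,0) (0,1) (1,0) (1,1) (2,0) (2,1) (3,0) (3,1)] -> total=11

Answer: 11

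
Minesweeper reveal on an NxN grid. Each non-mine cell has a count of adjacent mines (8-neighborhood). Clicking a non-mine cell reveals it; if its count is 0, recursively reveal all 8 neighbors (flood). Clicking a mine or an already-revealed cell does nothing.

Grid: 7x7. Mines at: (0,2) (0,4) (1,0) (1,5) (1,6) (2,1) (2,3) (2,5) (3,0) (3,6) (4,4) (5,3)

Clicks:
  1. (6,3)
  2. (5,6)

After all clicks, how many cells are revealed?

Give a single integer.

Click 1 (6,3) count=1: revealed 1 new [(6,3)] -> total=1
Click 2 (5,6) count=0: revealed 8 new [(4,5) (4,6) (5,4) (5,5) (5,6) (6,4) (6,5) (6,6)] -> total=9

Answer: 9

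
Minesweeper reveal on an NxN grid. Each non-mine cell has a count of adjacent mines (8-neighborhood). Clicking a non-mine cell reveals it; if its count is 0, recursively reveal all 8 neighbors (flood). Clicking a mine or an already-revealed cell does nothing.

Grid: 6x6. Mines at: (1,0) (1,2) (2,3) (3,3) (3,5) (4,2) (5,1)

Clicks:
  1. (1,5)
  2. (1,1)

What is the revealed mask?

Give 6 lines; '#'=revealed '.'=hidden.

Answer: ...###
.#.###
....##
......
......
......

Derivation:
Click 1 (1,5) count=0: revealed 8 new [(0,3) (0,4) (0,5) (1,3) (1,4) (1,5) (2,4) (2,5)] -> total=8
Click 2 (1,1) count=2: revealed 1 new [(1,1)] -> total=9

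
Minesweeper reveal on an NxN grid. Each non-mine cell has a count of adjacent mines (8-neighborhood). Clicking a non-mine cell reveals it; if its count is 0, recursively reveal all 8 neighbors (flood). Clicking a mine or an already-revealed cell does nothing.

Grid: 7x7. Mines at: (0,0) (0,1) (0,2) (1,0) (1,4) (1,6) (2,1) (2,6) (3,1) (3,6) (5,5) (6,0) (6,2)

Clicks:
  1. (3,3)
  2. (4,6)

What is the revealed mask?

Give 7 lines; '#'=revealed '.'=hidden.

Answer: .......
.......
..####.
..####.
..#####
..###..
.......

Derivation:
Click 1 (3,3) count=0: revealed 15 new [(2,2) (2,3) (2,4) (2,5) (3,2) (3,3) (3,4) (3,5) (4,2) (4,3) (4,4) (4,5) (5,2) (5,3) (5,4)] -> total=15
Click 2 (4,6) count=2: revealed 1 new [(4,6)] -> total=16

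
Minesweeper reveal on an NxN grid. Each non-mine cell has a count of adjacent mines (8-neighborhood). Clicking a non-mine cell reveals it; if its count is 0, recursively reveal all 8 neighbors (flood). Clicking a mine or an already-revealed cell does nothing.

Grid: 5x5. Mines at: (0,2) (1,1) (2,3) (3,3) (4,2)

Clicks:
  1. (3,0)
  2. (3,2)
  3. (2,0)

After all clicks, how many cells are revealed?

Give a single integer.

Answer: 7

Derivation:
Click 1 (3,0) count=0: revealed 6 new [(2,0) (2,1) (3,0) (3,1) (4,0) (4,1)] -> total=6
Click 2 (3,2) count=3: revealed 1 new [(3,2)] -> total=7
Click 3 (2,0) count=1: revealed 0 new [(none)] -> total=7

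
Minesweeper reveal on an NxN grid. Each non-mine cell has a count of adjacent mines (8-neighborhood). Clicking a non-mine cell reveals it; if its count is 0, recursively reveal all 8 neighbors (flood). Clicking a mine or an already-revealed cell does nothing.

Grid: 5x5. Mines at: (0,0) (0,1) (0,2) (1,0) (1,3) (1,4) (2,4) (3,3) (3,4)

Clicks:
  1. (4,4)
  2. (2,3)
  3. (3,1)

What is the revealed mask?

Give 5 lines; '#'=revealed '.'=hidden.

Answer: .....
.....
####.
###..
###.#

Derivation:
Click 1 (4,4) count=2: revealed 1 new [(4,4)] -> total=1
Click 2 (2,3) count=5: revealed 1 new [(2,3)] -> total=2
Click 3 (3,1) count=0: revealed 9 new [(2,0) (2,1) (2,2) (3,0) (3,1) (3,2) (4,0) (4,1) (4,2)] -> total=11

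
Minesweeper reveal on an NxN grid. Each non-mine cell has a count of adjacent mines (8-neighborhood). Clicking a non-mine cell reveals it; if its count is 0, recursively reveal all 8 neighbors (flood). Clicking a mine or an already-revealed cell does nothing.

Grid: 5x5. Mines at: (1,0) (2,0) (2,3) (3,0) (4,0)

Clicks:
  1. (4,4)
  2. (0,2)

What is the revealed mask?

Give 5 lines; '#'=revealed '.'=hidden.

Click 1 (4,4) count=0: revealed 8 new [(3,1) (3,2) (3,3) (3,4) (4,1) (4,2) (4,3) (4,4)] -> total=8
Click 2 (0,2) count=0: revealed 8 new [(0,1) (0,2) (0,3) (0,4) (1,1) (1,2) (1,3) (1,4)] -> total=16

Answer: .####
.####
.....
.####
.####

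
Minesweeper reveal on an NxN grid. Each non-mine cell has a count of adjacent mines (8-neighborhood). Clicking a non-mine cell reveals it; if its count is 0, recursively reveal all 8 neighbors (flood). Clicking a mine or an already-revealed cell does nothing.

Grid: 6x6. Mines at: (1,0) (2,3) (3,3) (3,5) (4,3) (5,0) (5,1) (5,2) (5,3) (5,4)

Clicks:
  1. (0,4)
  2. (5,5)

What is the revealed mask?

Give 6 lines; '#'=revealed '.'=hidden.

Click 1 (0,4) count=0: revealed 12 new [(0,1) (0,2) (0,3) (0,4) (0,5) (1,1) (1,2) (1,3) (1,4) (1,5) (2,4) (2,5)] -> total=12
Click 2 (5,5) count=1: revealed 1 new [(5,5)] -> total=13

Answer: .#####
.#####
....##
......
......
.....#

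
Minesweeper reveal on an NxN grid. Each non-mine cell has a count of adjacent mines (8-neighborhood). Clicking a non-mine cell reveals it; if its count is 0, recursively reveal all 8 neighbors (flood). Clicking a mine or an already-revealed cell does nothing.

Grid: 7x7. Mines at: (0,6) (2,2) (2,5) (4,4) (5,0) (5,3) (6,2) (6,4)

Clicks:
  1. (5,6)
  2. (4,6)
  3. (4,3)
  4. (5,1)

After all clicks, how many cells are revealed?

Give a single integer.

Click 1 (5,6) count=0: revealed 8 new [(3,5) (3,6) (4,5) (4,6) (5,5) (5,6) (6,5) (6,6)] -> total=8
Click 2 (4,6) count=0: revealed 0 new [(none)] -> total=8
Click 3 (4,3) count=2: revealed 1 new [(4,3)] -> total=9
Click 4 (5,1) count=2: revealed 1 new [(5,1)] -> total=10

Answer: 10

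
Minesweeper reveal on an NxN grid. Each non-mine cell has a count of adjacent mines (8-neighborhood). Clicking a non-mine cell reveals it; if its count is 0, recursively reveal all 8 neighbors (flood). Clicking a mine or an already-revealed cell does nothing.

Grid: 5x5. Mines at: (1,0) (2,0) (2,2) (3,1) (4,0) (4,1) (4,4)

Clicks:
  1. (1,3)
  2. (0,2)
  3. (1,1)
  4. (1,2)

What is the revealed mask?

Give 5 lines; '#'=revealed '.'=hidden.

Click 1 (1,3) count=1: revealed 1 new [(1,3)] -> total=1
Click 2 (0,2) count=0: revealed 11 new [(0,1) (0,2) (0,3) (0,4) (1,1) (1,2) (1,4) (2,3) (2,4) (3,3) (3,4)] -> total=12
Click 3 (1,1) count=3: revealed 0 new [(none)] -> total=12
Click 4 (1,2) count=1: revealed 0 new [(none)] -> total=12

Answer: .####
.####
...##
...##
.....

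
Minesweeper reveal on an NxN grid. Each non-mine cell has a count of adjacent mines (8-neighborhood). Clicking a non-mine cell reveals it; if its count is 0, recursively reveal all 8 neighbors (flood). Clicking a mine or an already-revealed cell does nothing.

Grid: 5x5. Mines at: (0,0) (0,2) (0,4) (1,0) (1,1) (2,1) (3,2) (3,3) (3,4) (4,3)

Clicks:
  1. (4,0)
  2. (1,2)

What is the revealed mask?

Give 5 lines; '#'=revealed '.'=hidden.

Click 1 (4,0) count=0: revealed 4 new [(3,0) (3,1) (4,0) (4,1)] -> total=4
Click 2 (1,2) count=3: revealed 1 new [(1,2)] -> total=5

Answer: .....
..#..
.....
##...
##...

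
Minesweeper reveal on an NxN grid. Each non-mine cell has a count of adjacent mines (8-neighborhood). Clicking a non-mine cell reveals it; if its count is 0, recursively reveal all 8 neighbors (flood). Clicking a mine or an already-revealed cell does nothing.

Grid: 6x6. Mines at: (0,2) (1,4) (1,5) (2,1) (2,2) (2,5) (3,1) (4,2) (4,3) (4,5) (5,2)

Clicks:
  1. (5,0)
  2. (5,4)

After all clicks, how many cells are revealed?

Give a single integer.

Click 1 (5,0) count=0: revealed 4 new [(4,0) (4,1) (5,0) (5,1)] -> total=4
Click 2 (5,4) count=2: revealed 1 new [(5,4)] -> total=5

Answer: 5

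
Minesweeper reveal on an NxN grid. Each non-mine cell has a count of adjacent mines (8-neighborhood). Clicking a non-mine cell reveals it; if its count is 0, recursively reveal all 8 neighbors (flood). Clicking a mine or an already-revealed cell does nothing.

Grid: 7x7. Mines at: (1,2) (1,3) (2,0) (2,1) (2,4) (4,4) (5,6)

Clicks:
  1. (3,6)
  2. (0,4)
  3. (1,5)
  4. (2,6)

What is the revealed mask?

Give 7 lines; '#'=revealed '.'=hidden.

Answer: ....###
....###
.....##
.....##
.....##
.......
.......

Derivation:
Click 1 (3,6) count=0: revealed 12 new [(0,4) (0,5) (0,6) (1,4) (1,5) (1,6) (2,5) (2,6) (3,5) (3,6) (4,5) (4,6)] -> total=12
Click 2 (0,4) count=1: revealed 0 new [(none)] -> total=12
Click 3 (1,5) count=1: revealed 0 new [(none)] -> total=12
Click 4 (2,6) count=0: revealed 0 new [(none)] -> total=12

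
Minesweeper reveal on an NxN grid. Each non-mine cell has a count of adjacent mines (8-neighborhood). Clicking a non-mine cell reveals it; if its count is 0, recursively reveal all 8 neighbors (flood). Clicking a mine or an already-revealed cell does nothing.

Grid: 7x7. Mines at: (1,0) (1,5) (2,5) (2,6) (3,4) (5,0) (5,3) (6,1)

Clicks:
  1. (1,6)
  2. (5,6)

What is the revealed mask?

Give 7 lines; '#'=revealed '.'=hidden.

Answer: .......
......#
.......
.....##
....###
....###
....###

Derivation:
Click 1 (1,6) count=3: revealed 1 new [(1,6)] -> total=1
Click 2 (5,6) count=0: revealed 11 new [(3,5) (3,6) (4,4) (4,5) (4,6) (5,4) (5,5) (5,6) (6,4) (6,5) (6,6)] -> total=12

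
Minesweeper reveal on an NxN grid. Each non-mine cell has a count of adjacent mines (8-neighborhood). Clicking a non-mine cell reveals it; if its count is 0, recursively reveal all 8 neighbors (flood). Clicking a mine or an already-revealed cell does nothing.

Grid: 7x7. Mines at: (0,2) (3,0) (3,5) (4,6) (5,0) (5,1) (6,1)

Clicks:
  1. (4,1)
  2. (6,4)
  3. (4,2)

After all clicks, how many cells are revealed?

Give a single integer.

Answer: 35

Derivation:
Click 1 (4,1) count=3: revealed 1 new [(4,1)] -> total=1
Click 2 (6,4) count=0: revealed 34 new [(0,3) (0,4) (0,5) (0,6) (1,1) (1,2) (1,3) (1,4) (1,5) (1,6) (2,1) (2,2) (2,3) (2,4) (2,5) (2,6) (3,1) (3,2) (3,3) (3,4) (4,2) (4,3) (4,4) (4,5) (5,2) (5,3) (5,4) (5,5) (5,6) (6,2) (6,3) (6,4) (6,5) (6,6)] -> total=35
Click 3 (4,2) count=1: revealed 0 new [(none)] -> total=35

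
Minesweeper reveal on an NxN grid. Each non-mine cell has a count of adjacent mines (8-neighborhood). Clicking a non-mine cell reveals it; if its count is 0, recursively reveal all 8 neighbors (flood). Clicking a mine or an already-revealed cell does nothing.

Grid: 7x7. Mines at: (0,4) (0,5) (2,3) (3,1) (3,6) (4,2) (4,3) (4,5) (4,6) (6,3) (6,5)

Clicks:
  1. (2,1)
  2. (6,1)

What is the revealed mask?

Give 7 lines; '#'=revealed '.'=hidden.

Click 1 (2,1) count=1: revealed 1 new [(2,1)] -> total=1
Click 2 (6,1) count=0: revealed 8 new [(4,0) (4,1) (5,0) (5,1) (5,2) (6,0) (6,1) (6,2)] -> total=9

Answer: .......
.......
.#.....
.......
##.....
###....
###....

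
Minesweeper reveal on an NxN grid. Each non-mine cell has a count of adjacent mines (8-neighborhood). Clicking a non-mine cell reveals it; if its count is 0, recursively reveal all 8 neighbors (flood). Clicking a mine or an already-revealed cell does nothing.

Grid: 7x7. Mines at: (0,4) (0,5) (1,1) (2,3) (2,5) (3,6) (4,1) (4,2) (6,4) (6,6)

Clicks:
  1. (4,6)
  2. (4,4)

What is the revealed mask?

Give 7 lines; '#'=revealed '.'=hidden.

Answer: .......
.......
.......
...###.
...####
...###.
.......

Derivation:
Click 1 (4,6) count=1: revealed 1 new [(4,6)] -> total=1
Click 2 (4,4) count=0: revealed 9 new [(3,3) (3,4) (3,5) (4,3) (4,4) (4,5) (5,3) (5,4) (5,5)] -> total=10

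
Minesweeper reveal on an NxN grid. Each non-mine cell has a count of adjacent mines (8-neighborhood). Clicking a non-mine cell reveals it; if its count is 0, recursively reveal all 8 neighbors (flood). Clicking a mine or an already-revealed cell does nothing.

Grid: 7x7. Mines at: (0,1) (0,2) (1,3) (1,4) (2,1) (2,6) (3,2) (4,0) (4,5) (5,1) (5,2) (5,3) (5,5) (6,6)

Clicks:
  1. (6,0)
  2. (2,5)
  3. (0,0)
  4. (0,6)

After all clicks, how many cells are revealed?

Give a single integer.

Answer: 7

Derivation:
Click 1 (6,0) count=1: revealed 1 new [(6,0)] -> total=1
Click 2 (2,5) count=2: revealed 1 new [(2,5)] -> total=2
Click 3 (0,0) count=1: revealed 1 new [(0,0)] -> total=3
Click 4 (0,6) count=0: revealed 4 new [(0,5) (0,6) (1,5) (1,6)] -> total=7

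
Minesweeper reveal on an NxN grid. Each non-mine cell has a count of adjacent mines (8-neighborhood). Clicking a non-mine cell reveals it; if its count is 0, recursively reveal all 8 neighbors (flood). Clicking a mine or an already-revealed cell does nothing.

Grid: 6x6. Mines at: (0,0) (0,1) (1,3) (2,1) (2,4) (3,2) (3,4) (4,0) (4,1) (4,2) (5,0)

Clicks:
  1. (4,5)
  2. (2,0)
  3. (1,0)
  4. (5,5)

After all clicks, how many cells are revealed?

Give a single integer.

Click 1 (4,5) count=1: revealed 1 new [(4,5)] -> total=1
Click 2 (2,0) count=1: revealed 1 new [(2,0)] -> total=2
Click 3 (1,0) count=3: revealed 1 new [(1,0)] -> total=3
Click 4 (5,5) count=0: revealed 5 new [(4,3) (4,4) (5,3) (5,4) (5,5)] -> total=8

Answer: 8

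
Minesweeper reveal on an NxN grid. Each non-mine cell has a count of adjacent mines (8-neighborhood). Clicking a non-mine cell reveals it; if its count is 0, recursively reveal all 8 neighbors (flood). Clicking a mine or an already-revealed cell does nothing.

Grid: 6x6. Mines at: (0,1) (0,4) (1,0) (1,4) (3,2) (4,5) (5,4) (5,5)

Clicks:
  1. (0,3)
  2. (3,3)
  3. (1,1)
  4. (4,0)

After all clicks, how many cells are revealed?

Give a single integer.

Click 1 (0,3) count=2: revealed 1 new [(0,3)] -> total=1
Click 2 (3,3) count=1: revealed 1 new [(3,3)] -> total=2
Click 3 (1,1) count=2: revealed 1 new [(1,1)] -> total=3
Click 4 (4,0) count=0: revealed 12 new [(2,0) (2,1) (3,0) (3,1) (4,0) (4,1) (4,2) (4,3) (5,0) (5,1) (5,2) (5,3)] -> total=15

Answer: 15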